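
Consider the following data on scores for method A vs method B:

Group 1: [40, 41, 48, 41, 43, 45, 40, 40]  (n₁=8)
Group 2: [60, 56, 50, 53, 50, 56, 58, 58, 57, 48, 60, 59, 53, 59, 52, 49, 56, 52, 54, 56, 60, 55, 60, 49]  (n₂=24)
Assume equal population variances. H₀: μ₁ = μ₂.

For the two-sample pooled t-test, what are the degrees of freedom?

degrees of freedom = 30

df = n₁ + n₂ − 2 = 8 + 24 − 2 = 30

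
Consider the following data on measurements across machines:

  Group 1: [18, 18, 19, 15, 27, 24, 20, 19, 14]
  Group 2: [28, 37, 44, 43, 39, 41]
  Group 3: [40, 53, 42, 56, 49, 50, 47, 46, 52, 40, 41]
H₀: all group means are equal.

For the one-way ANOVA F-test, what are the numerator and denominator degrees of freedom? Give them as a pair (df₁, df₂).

k = 3 groups, N = 26 total
df = (k−1, N−k) = (3−1, 26−3) = (2, 23)

degrees of freedom = [2, 23]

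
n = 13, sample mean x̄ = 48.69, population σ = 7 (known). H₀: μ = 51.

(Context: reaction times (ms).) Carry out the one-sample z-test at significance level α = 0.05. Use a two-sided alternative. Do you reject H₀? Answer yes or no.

SE = σ/√n = 7/√13 = 1.9415
z = (x̄−μ₀)/SE = (48.69−51)/1.9415 = -1.1898
p-value (two-sided) = 0.23411
At α=0.05: p ≥ α → fail to reject H₀

reject H₀: no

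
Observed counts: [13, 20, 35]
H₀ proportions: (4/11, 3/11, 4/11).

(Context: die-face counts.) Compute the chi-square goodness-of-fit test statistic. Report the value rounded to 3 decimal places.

n = 68; E_i = n·p_i = [24.73, 18.55, 24.73]
χ² = (13−24.73)²/24.73 + (20−18.55)²/18.55 + (35−24.73)²/24.73 = 9.9436
df = 2

test statistic = 9.944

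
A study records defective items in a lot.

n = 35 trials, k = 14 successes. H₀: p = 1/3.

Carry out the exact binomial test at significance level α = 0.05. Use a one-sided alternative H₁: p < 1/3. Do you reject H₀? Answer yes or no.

Exact binomial: n=35, k=14, p₀=1/3=0.3333
P(X≤14) from Σ C(n,i)·p₀^i·(1−p₀)^(n−i)
p-value (one-sided, H₁ less) = 0.84518
At α=0.05: p ≥ α → fail to reject H₀

reject H₀: no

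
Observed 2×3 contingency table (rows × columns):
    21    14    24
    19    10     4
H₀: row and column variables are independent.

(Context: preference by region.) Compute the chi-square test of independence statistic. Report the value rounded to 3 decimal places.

Row totals [59, 33], col totals [40, 24, 28], n=92
χ² = (21−25.65)²/25.65 + (14−15.39)²/15.39 + (24−17.96)²/17.96 + (19−14.35)²/14.35 + (10−8.61)²/8.61 + (4−10.04)²/10.04 = 8.3733
df = 2

test statistic = 8.373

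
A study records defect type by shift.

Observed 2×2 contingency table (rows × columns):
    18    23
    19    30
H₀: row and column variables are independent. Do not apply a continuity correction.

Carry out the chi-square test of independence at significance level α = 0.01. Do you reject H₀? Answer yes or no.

reject H₀: no

Row totals [41, 49], col totals [37, 53], n=90
χ² = (18−16.86)²/16.86 + (23−24.14)²/24.14 + (19−20.14)²/20.14 + (30−28.86)²/28.86 = 0.2424
df = 1
p-value (upper-tail) = 0.62251
At α=0.01: p ≥ α → fail to reject H₀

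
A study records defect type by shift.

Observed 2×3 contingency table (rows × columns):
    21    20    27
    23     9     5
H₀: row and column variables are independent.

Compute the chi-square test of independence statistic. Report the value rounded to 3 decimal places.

test statistic = 11.213

Row totals [68, 37], col totals [44, 29, 32], n=105
χ² = (21−28.50)²/28.50 + (20−18.78)²/18.78 + (27−20.72)²/20.72 + (23−15.50)²/15.50 + (9−10.22)²/10.22 + (5−11.28)²/11.28 = 11.2134
df = 2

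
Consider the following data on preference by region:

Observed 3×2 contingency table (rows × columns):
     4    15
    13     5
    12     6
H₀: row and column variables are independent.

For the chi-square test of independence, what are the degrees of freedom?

df = (r−1)(c−1) = (3−1)·(2−1) = 2

degrees of freedom = 2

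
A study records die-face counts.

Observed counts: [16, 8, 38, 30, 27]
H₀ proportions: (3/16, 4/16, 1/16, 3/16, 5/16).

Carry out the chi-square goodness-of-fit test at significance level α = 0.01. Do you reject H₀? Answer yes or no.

n = 119; E_i = n·p_i = [22.31, 29.75, 7.44, 22.31, 37.19]
χ² = (16−22.31)²/22.31 + (8−29.75)²/29.75 + (38−7.44)²/7.44 + (30−22.31)²/22.31 + (27−37.19)²/37.19 = 148.7154
df = 4
p-value (upper-tail) = 0.00000
At α=0.01: p < α → reject H₀

reject H₀: yes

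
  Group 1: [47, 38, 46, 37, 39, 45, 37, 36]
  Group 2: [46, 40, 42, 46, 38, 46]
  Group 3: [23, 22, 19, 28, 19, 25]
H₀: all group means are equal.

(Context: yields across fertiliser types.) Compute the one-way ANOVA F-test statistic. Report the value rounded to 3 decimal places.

Group means [40.62, 43.00, 22.67], grand mean 35.950
SSB = Σnᵢ(x̄ᵢ−x̄)² = 1531.742; SSW = ΣΣ(x−x̄ᵢ)² = 269.208
MSB = 1531.742/2 = 765.8708; MSW = 269.208/17 = 15.8358
F = MSB/MSW = 48.3633
df = (2, 17)

test statistic = 48.363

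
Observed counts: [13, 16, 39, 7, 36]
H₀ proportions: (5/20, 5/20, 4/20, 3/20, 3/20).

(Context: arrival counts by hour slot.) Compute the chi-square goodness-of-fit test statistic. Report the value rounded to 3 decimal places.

n = 111; E_i = n·p_i = [27.75, 27.75, 22.20, 16.65, 16.65]
χ² = (13−27.75)²/27.75 + (16−27.75)²/27.75 + (39−22.20)²/22.20 + (7−16.65)²/16.65 + (36−16.65)²/16.65 = 53.6096
df = 4

test statistic = 53.610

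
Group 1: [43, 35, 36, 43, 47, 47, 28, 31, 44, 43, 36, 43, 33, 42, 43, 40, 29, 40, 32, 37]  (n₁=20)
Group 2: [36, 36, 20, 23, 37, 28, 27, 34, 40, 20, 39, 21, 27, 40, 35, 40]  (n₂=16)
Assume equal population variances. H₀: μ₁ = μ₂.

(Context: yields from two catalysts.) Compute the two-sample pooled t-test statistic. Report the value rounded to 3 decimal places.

x̄₁=38.600, s₁=5.844, n₁=20
x̄₂=31.438, s₂=7.580, n₂=16
s_p² = [19·5.844² + 15·7.580²]/34 = 44.4335
SE = √(s_p²·(1/20+1/16)) = 2.2358
t = (38.600−31.438)/2.2358 = 3.2036
df = 34

test statistic = 3.204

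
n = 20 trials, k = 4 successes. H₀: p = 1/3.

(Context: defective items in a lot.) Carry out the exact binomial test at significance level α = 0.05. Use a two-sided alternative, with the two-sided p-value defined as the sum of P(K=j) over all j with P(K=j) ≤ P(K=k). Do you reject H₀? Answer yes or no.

Exact binomial: n=20, k=4, p₀=1/3=0.3333
P(X=j) = C(n,j)·p₀^j·(1−p₀)^(n−j); p = Σ P(X=j) over j with P(X=j) ≤ P(X=4)
p-value (two-sided) = 0.24341
At α=0.05: p ≥ α → fail to reject H₀

reject H₀: no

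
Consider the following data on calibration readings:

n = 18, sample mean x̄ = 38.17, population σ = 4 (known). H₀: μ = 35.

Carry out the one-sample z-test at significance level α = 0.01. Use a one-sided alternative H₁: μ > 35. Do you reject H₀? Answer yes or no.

SE = σ/√n = 4/√18 = 0.9428
z = (x̄−μ₀)/SE = (38.17−35)/0.9428 = 3.3623
p-value (one-sided, H₁ greater) = 0.00039
At α=0.01: p < α → reject H₀

reject H₀: yes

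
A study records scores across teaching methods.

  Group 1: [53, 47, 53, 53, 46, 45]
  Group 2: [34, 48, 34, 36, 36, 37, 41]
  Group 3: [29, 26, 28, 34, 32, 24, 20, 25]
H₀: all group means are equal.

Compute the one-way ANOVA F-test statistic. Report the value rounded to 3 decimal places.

Group means [49.50, 38.00, 27.25], grand mean 37.190
SSB = Σnᵢ(x̄ᵢ−x̄)² = 1704.238; SSW = ΣΣ(x−x̄ᵢ)² = 367.000
MSB = 1704.238/2 = 852.1190; MSW = 367.000/18 = 20.3889
F = MSB/MSW = 41.7933
df = (2, 18)

test statistic = 41.793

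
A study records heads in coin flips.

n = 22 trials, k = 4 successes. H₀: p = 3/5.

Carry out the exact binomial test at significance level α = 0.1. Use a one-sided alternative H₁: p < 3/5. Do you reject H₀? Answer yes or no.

reject H₀: yes

Exact binomial: n=22, k=4, p₀=3/5=0.6000
P(X≤4) from Σ C(n,i)·p₀^i·(1−p₀)^(n−i)
p-value (one-sided, H₁ less) = 0.00008
At α=0.1: p < α → reject H₀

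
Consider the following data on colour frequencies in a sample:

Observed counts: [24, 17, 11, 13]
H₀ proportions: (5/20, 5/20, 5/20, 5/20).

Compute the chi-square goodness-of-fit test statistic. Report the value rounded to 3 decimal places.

test statistic = 6.077

n = 65; E_i = n·p_i = [16.25, 16.25, 16.25, 16.25]
χ² = (24−16.25)²/16.25 + (17−16.25)²/16.25 + (11−16.25)²/16.25 + (13−16.25)²/16.25 = 6.0769
df = 3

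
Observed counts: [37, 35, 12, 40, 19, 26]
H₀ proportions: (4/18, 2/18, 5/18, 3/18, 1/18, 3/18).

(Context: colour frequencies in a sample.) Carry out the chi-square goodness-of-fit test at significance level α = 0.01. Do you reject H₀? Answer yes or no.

reject H₀: yes

n = 169; E_i = n·p_i = [37.56, 18.78, 46.94, 28.17, 9.39, 28.17]
χ² = (37−37.56)²/37.56 + (35−18.78)²/18.78 + (12−46.94)²/46.94 + (40−28.17)²/28.17 + (19−9.39)²/9.39 + (26−28.17)²/28.17 = 55.0112
df = 5
p-value (upper-tail) = 0.00000
At α=0.01: p < α → reject H₀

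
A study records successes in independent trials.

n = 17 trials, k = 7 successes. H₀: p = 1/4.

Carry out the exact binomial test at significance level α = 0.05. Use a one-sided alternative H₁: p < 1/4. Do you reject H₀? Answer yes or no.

reject H₀: no

Exact binomial: n=17, k=7, p₀=1/4=0.2500
P(X≤7) from Σ C(n,i)·p₀^i·(1−p₀)^(n−i)
p-value (one-sided, H₁ less) = 0.95976
At α=0.05: p ≥ α → fail to reject H₀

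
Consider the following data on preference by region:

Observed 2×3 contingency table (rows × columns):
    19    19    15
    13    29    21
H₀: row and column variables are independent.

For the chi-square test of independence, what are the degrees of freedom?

df = (r−1)(c−1) = (2−1)·(3−1) = 2

degrees of freedom = 2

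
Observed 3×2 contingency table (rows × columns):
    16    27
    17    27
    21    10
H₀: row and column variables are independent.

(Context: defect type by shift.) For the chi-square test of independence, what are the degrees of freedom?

df = (r−1)(c−1) = (3−1)·(2−1) = 2

degrees of freedom = 2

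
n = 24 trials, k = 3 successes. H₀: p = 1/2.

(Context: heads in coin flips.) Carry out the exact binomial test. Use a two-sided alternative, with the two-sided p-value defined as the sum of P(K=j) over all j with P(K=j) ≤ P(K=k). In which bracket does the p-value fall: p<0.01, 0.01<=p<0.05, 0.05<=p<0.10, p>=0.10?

p-value bracket: p<0.01

Exact binomial: n=24, k=3, p₀=1/2=0.5000
P(X=j) = C(n,j)·p₀^j·(1−p₀)^(n−j); p = Σ P(X=j) over j with P(X=j) ≤ P(X=3)
p-value (two-sided) = 0.00028
→ bracket: p<0.01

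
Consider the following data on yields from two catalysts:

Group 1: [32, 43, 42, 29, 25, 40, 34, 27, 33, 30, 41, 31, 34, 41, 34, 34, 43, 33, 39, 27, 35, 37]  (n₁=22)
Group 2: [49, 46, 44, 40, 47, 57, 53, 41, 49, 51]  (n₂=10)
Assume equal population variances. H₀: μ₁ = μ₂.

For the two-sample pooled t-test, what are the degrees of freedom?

df = n₁ + n₂ − 2 = 22 + 10 − 2 = 30

degrees of freedom = 30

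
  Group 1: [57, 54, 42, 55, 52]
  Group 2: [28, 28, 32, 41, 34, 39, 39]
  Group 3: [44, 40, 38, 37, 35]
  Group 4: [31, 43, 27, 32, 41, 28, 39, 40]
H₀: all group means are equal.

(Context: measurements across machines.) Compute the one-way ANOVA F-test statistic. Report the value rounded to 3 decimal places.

test statistic = 12.208

Group means [52.00, 34.43, 38.80, 35.12], grand mean 39.040
SSB = Σnᵢ(x̄ᵢ−x̄)² = 1111.571; SSW = ΣΣ(x−x̄ᵢ)² = 637.389
MSB = 1111.571/3 = 370.5236; MSW = 637.389/21 = 30.3519
F = MSB/MSW = 12.2076
df = (3, 21)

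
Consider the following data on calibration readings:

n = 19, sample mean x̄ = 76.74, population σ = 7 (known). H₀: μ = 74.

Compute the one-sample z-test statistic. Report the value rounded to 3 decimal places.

SE = σ/√n = 7/√19 = 1.6059
z = (x̄−μ₀)/SE = (76.74−74)/1.6059 = 1.7062

test statistic = 1.706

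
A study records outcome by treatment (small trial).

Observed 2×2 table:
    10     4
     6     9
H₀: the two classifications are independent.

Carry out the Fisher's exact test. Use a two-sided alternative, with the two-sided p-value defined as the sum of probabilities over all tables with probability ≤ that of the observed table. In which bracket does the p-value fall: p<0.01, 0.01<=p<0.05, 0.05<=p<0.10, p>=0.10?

Margins: r₁=14, r₂=15, c₁=16, c₂=13, n=29
p_obs = C(14,10)·C(15,6)/C(29,16); sum pmf over tables with pmf ≤ p_obs
p-value (two-sided) = 0.13942
→ bracket: p>=0.10

p-value bracket: p>=0.10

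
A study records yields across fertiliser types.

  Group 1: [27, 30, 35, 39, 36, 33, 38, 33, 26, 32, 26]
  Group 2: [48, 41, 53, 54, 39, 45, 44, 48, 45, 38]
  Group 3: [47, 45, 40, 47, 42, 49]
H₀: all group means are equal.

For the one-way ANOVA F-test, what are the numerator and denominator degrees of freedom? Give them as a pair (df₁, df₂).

k = 3 groups, N = 27 total
df = (k−1, N−k) = (3−1, 27−3) = (2, 24)

degrees of freedom = [2, 24]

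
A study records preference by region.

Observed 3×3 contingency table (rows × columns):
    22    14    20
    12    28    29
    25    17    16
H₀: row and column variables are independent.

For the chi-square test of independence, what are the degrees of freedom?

degrees of freedom = 4

df = (r−1)(c−1) = (3−1)·(3−1) = 4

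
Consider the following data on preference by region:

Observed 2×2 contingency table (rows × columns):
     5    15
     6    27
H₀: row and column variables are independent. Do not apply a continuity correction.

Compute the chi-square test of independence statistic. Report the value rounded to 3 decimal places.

test statistic = 0.352

Row totals [20, 33], col totals [11, 42], n=53
χ² = (5−4.15)²/4.15 + (15−15.85)²/15.85 + (6−6.85)²/6.85 + (27−26.15)²/26.15 = 0.3520
df = 1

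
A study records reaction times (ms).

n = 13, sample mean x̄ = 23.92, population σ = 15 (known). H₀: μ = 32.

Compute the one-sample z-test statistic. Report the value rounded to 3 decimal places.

test statistic = -1.942

SE = σ/√n = 15/√13 = 4.1603
z = (x̄−μ₀)/SE = (23.92−32)/4.1603 = -1.9422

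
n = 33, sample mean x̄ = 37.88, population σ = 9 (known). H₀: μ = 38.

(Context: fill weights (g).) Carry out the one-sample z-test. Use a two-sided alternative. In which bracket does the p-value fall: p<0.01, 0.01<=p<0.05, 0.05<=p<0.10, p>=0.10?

p-value bracket: p>=0.10

SE = σ/√n = 9/√33 = 1.5667
z = (x̄−μ₀)/SE = (37.88−38)/1.5667 = -0.0766
p-value (two-sided) = 0.93895
→ bracket: p>=0.10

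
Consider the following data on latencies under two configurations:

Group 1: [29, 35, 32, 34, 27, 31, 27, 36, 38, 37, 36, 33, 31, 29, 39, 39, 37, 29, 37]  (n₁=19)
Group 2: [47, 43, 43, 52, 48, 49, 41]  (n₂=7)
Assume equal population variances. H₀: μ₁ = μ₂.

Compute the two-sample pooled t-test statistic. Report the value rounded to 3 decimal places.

test statistic = -7.149

x̄₁=33.474, s₁=4.033, n₁=19
x̄₂=46.143, s₂=3.934, n₂=7
s_p² = [18·4.033² + 6·3.934²]/24 = 16.0664
SE = √(s_p²·(1/19+1/7)) = 1.7722
t = (33.474−46.143)/1.7722 = -7.1487
df = 24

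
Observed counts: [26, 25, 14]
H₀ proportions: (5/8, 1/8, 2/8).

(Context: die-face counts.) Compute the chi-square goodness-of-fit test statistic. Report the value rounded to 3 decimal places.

n = 65; E_i = n·p_i = [40.62, 8.12, 16.25]
χ² = (26−40.62)²/40.62 + (25−8.12)²/8.12 + (14−16.25)²/16.25 = 40.6246
df = 2

test statistic = 40.625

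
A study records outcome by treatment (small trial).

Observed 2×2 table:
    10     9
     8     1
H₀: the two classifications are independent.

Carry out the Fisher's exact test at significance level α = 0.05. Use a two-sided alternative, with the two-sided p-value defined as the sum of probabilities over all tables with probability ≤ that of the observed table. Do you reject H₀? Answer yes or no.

Margins: r₁=19, r₂=9, c₁=18, c₂=10, n=28
p_obs = C(19,10)·C(9,8)/C(28,18); sum pmf over tables with pmf ≤ p_obs
p-value (two-sided) = 0.09798
At α=0.05: p ≥ α → fail to reject H₀

reject H₀: no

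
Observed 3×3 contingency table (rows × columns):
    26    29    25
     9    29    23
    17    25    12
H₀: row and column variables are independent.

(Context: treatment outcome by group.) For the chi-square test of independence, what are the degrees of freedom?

degrees of freedom = 4

df = (r−1)(c−1) = (3−1)·(3−1) = 4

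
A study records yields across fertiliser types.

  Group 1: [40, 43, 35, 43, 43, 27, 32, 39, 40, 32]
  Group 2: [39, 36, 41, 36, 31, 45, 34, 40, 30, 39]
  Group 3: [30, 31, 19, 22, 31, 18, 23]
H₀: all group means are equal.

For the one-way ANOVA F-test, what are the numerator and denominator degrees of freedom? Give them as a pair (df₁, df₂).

degrees of freedom = [2, 24]

k = 3 groups, N = 27 total
df = (k−1, N−k) = (3−1, 27−3) = (2, 24)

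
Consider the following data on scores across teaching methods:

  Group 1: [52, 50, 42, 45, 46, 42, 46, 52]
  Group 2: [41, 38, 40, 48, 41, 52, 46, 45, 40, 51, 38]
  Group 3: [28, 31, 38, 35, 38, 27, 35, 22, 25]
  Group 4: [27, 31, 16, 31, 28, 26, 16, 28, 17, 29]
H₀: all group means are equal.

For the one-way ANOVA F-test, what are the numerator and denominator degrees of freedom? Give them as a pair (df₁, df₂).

degrees of freedom = [3, 34]

k = 4 groups, N = 38 total
df = (k−1, N−k) = (4−1, 38−4) = (3, 34)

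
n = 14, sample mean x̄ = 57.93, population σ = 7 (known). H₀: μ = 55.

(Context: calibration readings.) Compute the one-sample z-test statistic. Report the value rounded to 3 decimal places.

SE = σ/√n = 7/√14 = 1.8708
z = (x̄−μ₀)/SE = (57.93−55)/1.8708 = 1.5662

test statistic = 1.566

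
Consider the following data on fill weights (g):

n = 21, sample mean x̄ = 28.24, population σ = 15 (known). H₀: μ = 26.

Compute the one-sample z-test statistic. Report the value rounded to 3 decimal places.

test statistic = 0.684

SE = σ/√n = 15/√21 = 3.2733
z = (x̄−μ₀)/SE = (28.24−26)/3.2733 = 0.6843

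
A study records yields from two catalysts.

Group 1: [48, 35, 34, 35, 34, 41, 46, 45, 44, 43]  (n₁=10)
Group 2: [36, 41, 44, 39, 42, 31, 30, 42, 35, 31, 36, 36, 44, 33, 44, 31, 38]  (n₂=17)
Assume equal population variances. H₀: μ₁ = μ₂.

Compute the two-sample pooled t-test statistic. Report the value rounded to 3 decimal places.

test statistic = 1.585

x̄₁=40.500, s₁=5.482, n₁=10
x̄₂=37.235, s₂=4.982, n₂=17
s_p² = [9·5.482² + 16·4.982²]/25 = 26.7024
SE = √(s_p²·(1/10+1/17)) = 2.0594
t = (40.500−37.235)/2.0594 = 1.5853
df = 25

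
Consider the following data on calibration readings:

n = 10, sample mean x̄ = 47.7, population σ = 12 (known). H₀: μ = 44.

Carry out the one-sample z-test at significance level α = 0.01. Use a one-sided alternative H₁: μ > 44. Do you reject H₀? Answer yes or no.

reject H₀: no

SE = σ/√n = 12/√10 = 3.7947
z = (x̄−μ₀)/SE = (47.7−44)/3.7947 = 0.9750
p-value (one-sided, H₁ greater) = 0.16477
At α=0.01: p ≥ α → fail to reject H₀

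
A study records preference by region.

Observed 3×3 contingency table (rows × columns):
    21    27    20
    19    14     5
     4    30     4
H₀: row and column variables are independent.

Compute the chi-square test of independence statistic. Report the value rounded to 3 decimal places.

test statistic = 24.500

Row totals [68, 38, 38], col totals [44, 71, 29], n=144
χ² = (21−20.78)²/20.78 + (27−33.53)²/33.53 + (20−13.69)²/13.69 + (19−11.61)²/11.61 + (14−18.74)²/18.74 + (5−7.65)²/7.65 + (4−11.61)²/11.61 + (30−18.74)²/18.74 + (4−7.65)²/7.65 = 24.4998
df = 4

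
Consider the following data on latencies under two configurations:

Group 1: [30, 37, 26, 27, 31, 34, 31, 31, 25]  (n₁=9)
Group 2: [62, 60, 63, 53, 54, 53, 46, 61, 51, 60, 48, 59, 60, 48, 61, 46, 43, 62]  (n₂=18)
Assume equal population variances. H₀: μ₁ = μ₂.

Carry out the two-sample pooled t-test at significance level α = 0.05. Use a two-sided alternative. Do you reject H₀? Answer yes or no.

reject H₀: yes

x̄₁=30.222, s₁=3.833, n₁=9
x̄₂=55.000, s₂=6.660, n₂=18
s_p² = [8·3.833² + 17·6.660²]/25 = 34.8622
SE = √(s_p²·(1/9+1/18)) = 2.4105
t = (30.222−55.000)/2.4105 = -10.2792
df = 25
p-value (two-sided) = 0.00000
At α=0.05: p < α → reject H₀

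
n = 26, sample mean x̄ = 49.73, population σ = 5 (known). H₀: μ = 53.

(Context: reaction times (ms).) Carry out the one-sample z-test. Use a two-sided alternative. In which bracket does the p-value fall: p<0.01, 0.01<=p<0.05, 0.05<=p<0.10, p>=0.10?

p-value bracket: p<0.01

SE = σ/√n = 5/√26 = 0.9806
z = (x̄−μ₀)/SE = (49.73−53)/0.9806 = -3.3348
p-value (two-sided) = 0.00085
→ bracket: p<0.01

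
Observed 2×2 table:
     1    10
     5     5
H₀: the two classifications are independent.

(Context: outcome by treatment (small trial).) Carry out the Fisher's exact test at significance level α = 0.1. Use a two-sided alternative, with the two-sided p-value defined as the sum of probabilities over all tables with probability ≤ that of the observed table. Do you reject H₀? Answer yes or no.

Margins: r₁=11, r₂=10, c₁=6, c₂=15, n=21
p_obs = C(11,1)·C(10,5)/C(21,6); sum pmf over tables with pmf ≤ p_obs
p-value (two-sided) = 0.06347
At α=0.1: p < α → reject H₀

reject H₀: yes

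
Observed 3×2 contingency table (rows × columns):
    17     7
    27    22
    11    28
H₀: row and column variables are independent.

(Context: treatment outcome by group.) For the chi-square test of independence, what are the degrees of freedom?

degrees of freedom = 2

df = (r−1)(c−1) = (3−1)·(2−1) = 2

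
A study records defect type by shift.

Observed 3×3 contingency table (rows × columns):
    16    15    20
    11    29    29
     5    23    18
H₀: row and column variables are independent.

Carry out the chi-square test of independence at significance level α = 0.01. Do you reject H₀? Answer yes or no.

Row totals [51, 69, 46], col totals [32, 67, 67], n=166
χ² = (16−9.83)²/9.83 + (15−20.58)²/20.58 + (20−20.58)²/20.58 + (11−13.30)²/13.30 + (29−27.85)²/27.85 + (29−27.85)²/27.85 + (5−8.87)²/8.87 + (23−18.57)²/18.57 + (18−18.57)²/18.57 = 8.6581
df = 4
p-value (upper-tail) = 0.07024
At α=0.01: p ≥ α → fail to reject H₀

reject H₀: no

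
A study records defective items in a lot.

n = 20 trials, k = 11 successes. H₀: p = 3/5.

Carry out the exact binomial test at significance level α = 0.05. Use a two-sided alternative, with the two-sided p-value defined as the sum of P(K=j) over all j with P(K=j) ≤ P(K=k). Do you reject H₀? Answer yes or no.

Exact binomial: n=20, k=11, p₀=3/5=0.6000
P(X=j) = C(n,j)·p₀^j·(1−p₀)^(n−j); p = Σ P(X=j) over j with P(X=j) ≤ P(X=11)
p-value (two-sided) = 0.65441
At α=0.05: p ≥ α → fail to reject H₀

reject H₀: no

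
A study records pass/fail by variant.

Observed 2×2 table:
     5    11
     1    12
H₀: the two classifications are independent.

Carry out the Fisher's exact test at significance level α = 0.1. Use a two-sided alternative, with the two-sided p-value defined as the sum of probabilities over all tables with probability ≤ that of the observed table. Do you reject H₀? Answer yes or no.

Margins: r₁=16, r₂=13, c₁=6, c₂=23, n=29
p_obs = C(16,5)·C(13,1)/C(29,6); sum pmf over tables with pmf ≤ p_obs
p-value (two-sided) = 0.18336
At α=0.1: p ≥ α → fail to reject H₀

reject H₀: no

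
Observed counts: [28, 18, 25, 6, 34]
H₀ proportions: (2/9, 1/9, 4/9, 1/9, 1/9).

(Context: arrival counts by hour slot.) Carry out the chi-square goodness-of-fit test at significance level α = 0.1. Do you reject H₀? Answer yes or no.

reject H₀: yes

n = 111; E_i = n·p_i = [24.67, 12.33, 49.33, 12.33, 12.33]
χ² = (28−24.67)²/24.67 + (18−12.33)²/12.33 + (25−49.33)²/49.33 + (6−12.33)²/12.33 + (34−12.33)²/12.33 = 56.3716
df = 4
p-value (upper-tail) = 0.00000
At α=0.1: p < α → reject H₀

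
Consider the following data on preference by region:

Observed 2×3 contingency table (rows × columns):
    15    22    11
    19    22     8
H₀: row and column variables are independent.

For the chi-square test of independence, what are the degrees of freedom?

df = (r−1)(c−1) = (2−1)·(3−1) = 2

degrees of freedom = 2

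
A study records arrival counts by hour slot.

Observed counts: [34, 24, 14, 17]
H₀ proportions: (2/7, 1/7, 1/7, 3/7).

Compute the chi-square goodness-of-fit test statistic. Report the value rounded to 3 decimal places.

n = 89; E_i = n·p_i = [25.43, 12.71, 12.71, 38.14]
χ² = (34−25.43)²/25.43 + (24−12.71)²/12.71 + (14−12.71)²/12.71 + (17−38.14)²/38.14 = 24.7566
df = 3

test statistic = 24.757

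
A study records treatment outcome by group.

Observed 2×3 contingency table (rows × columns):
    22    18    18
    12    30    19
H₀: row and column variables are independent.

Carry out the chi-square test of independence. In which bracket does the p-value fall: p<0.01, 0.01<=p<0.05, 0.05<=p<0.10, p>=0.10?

Row totals [58, 61], col totals [34, 48, 37], n=119
χ² = (22−16.57)²/16.57 + (18−23.39)²/23.39 + (18−18.03)²/18.03 + (12−17.43)²/17.43 + (30−24.61)²/24.61 + (19−18.97)²/18.97 = 5.8963
df = 2
p-value (upper-tail) = 0.05244
→ bracket: 0.05<=p<0.10

p-value bracket: 0.05<=p<0.10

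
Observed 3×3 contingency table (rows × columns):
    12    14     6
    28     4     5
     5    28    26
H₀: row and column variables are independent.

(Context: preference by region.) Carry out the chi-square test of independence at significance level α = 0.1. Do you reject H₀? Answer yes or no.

Row totals [32, 37, 59], col totals [45, 46, 37], n=128
χ² = (12−11.25)²/11.25 + (14−11.50)²/11.50 + (6−9.25)²/9.25 + (28−13.01)²/13.01 + (4−13.30)²/13.30 + (5−10.70)²/10.70 + (5−20.74)²/20.74 + (28−21.20)²/21.20 + (26−17.05)²/17.05 = 47.3658
df = 4
p-value (upper-tail) = 0.00000
At α=0.1: p < α → reject H₀

reject H₀: yes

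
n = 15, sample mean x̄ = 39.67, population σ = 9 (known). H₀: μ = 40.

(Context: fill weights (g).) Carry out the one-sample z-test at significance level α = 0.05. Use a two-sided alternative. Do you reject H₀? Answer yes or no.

SE = σ/√n = 9/√15 = 2.3238
z = (x̄−μ₀)/SE = (39.67−40)/2.3238 = -0.1420
p-value (two-sided) = 0.88707
At α=0.05: p ≥ α → fail to reject H₀

reject H₀: no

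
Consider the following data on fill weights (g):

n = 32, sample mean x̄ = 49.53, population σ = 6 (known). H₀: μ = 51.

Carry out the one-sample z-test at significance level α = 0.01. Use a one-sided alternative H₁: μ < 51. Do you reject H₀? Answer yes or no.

SE = σ/√n = 6/√32 = 1.0607
z = (x̄−μ₀)/SE = (49.53−51)/1.0607 = -1.3859
p-value (one-sided, H₁ less) = 0.08288
At α=0.01: p ≥ α → fail to reject H₀

reject H₀: no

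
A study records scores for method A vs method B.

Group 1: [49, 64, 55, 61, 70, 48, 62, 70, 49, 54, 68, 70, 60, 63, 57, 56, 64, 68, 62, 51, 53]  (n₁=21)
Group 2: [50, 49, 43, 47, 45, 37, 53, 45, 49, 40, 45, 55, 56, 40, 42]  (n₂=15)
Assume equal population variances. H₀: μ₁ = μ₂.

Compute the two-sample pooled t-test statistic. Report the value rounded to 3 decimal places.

x̄₁=59.714, s₁=7.343, n₁=21
x̄₂=46.400, s₂=5.629, n₂=15
s_p² = [20·7.343² + 14·5.629²]/34 = 44.7613
SE = √(s_p²·(1/21+1/15)) = 2.2618
t = (59.714−46.400)/2.2618 = 5.8867
df = 34

test statistic = 5.887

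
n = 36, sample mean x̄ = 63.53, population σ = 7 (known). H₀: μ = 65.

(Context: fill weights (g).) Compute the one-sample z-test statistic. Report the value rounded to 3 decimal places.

test statistic = -1.260

SE = σ/√n = 7/√36 = 1.1667
z = (x̄−μ₀)/SE = (63.53−65)/1.1667 = -1.2600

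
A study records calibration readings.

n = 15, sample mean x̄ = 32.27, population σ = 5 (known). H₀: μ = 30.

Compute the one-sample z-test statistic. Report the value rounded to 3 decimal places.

SE = σ/√n = 5/√15 = 1.2910
z = (x̄−μ₀)/SE = (32.27−30)/1.2910 = 1.7583

test statistic = 1.758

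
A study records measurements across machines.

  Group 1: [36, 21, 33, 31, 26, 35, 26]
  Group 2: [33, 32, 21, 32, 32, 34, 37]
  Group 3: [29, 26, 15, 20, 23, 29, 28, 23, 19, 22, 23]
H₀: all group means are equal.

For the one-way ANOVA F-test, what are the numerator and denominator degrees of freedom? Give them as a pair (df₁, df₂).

degrees of freedom = [2, 22]

k = 3 groups, N = 25 total
df = (k−1, N−k) = (3−1, 25−3) = (2, 22)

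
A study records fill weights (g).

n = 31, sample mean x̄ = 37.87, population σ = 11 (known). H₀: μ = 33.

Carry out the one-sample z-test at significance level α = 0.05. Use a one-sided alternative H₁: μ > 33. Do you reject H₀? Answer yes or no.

reject H₀: yes

SE = σ/√n = 11/√31 = 1.9757
z = (x̄−μ₀)/SE = (37.87−33)/1.9757 = 2.4650
p-value (one-sided, H₁ greater) = 0.00685
At α=0.05: p < α → reject H₀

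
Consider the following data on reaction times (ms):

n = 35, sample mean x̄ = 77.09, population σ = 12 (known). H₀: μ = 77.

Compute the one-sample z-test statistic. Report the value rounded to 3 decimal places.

test statistic = 0.044

SE = σ/√n = 12/√35 = 2.0284
z = (x̄−μ₀)/SE = (77.09−77)/2.0284 = 0.0444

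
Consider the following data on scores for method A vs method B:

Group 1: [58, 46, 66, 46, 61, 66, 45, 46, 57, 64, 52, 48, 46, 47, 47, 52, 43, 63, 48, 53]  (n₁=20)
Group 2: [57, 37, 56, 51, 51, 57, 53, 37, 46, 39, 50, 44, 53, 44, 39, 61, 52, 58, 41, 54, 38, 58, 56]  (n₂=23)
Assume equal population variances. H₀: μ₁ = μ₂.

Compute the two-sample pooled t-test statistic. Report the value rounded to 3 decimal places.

x̄₁=52.700, s₁=7.767, n₁=20
x̄₂=49.217, s₂=7.798, n₂=23
s_p² = [19·7.767² + 22·7.798²]/41 = 60.5881
SE = √(s_p²·(1/20+1/23)) = 2.3798
t = (52.700−49.217)/2.3798 = 1.4634
df = 41

test statistic = 1.463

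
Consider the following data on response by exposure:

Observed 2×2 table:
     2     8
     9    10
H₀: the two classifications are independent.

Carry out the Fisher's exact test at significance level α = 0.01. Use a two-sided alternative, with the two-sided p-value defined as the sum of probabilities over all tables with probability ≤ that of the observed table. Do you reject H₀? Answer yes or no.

reject H₀: no

Margins: r₁=10, r₂=19, c₁=11, c₂=18, n=29
p_obs = C(10,2)·C(19,9)/C(29,11); sum pmf over tables with pmf ≤ p_obs
p-value (two-sided) = 0.23437
At α=0.01: p ≥ α → fail to reject H₀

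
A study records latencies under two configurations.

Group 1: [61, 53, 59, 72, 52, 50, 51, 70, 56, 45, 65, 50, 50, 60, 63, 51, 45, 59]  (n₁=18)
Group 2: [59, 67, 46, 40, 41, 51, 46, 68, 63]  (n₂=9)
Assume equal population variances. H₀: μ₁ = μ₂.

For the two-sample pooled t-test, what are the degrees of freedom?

df = n₁ + n₂ − 2 = 18 + 9 − 2 = 25

degrees of freedom = 25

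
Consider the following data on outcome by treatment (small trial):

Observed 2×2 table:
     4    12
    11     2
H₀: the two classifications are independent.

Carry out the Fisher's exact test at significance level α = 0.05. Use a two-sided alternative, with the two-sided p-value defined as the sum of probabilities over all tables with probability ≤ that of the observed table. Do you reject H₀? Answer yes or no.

reject H₀: yes

Margins: r₁=16, r₂=13, c₁=15, c₂=14, n=29
p_obs = C(16,4)·C(13,11)/C(29,15); sum pmf over tables with pmf ≤ p_obs
p-value (two-sided) = 0.00251
At α=0.05: p < α → reject H₀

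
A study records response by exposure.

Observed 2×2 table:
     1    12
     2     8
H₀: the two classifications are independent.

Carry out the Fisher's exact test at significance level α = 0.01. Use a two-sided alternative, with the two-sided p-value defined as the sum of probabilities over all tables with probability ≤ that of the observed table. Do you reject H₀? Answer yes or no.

Margins: r₁=13, r₂=10, c₁=3, c₂=20, n=23
p_obs = C(13,1)·C(10,2)/C(23,3); sum pmf over tables with pmf ≤ p_obs
p-value (two-sided) = 0.55957
At α=0.01: p ≥ α → fail to reject H₀

reject H₀: no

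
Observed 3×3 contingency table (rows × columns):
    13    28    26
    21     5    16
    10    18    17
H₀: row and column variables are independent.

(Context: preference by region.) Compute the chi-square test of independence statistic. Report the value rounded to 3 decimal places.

Row totals [67, 42, 45], col totals [44, 51, 59], n=154
χ² = (13−19.14)²/19.14 + (28−22.19)²/22.19 + (26−25.67)²/25.67 + (21−12.00)²/12.00 + (5−13.91)²/13.91 + (16−16.09)²/16.09 + (10−12.86)²/12.86 + (18−14.90)²/14.90 + (17−17.24)²/17.24 = 17.2368
df = 4

test statistic = 17.237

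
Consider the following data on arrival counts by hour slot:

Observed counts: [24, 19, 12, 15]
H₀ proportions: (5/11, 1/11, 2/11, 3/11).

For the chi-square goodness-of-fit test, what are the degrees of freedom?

degrees of freedom = 3

df = k − 1 = 4 − 1 = 3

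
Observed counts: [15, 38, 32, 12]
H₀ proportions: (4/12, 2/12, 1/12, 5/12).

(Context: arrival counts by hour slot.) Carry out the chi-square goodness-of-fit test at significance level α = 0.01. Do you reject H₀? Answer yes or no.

n = 97; E_i = n·p_i = [32.33, 16.17, 8.08, 40.42]
χ² = (15−32.33)²/32.33 + (38−16.17)²/16.17 + (32−8.08)²/8.08 + (12−40.42)²/40.42 = 129.5216
df = 3
p-value (upper-tail) = 0.00000
At α=0.01: p < α → reject H₀

reject H₀: yes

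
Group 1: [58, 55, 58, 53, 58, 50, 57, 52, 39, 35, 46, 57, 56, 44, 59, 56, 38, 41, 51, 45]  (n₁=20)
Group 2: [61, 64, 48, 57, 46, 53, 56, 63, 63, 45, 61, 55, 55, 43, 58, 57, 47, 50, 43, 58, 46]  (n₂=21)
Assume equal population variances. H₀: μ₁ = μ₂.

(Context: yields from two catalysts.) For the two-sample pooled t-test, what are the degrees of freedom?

degrees of freedom = 39

df = n₁ + n₂ − 2 = 20 + 21 − 2 = 39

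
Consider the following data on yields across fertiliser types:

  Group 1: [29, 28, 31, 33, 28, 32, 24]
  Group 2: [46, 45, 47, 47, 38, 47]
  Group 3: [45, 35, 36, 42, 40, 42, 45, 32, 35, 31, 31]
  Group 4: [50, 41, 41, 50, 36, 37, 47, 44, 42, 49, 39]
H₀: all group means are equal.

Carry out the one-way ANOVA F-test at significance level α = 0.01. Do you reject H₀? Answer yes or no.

reject H₀: yes

Group means [29.29, 45.00, 37.64, 43.27], grand mean 39.000
SSB = Σnᵢ(x̄ᵢ−x̄)² = 1097.844; SSW = ΣΣ(x−x̄ᵢ)² = 666.156
MSB = 1097.844/3 = 365.9481; MSW = 666.156/31 = 21.4889
F = MSB/MSW = 17.0296
df = (3, 31)
p-value (upper-tail) = 0.00000
At α=0.01: p < α → reject H₀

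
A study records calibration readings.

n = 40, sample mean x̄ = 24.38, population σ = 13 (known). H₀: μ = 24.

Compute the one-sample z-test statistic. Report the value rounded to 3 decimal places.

SE = σ/√n = 13/√40 = 2.0555
z = (x̄−μ₀)/SE = (24.38−24)/2.0555 = 0.1849

test statistic = 0.185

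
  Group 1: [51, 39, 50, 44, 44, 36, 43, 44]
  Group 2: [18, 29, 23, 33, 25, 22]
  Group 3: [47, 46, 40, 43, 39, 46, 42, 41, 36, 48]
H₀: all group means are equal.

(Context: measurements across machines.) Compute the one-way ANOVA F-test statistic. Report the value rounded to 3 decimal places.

Group means [43.88, 25.00, 42.80], grand mean 38.708
SSB = Σnᵢ(x̄ᵢ−x̄)² = 1508.483; SSW = ΣΣ(x−x̄ᵢ)² = 454.475
MSB = 1508.483/2 = 754.2417; MSW = 454.475/21 = 21.6417
F = MSB/MSW = 34.8514
df = (2, 21)

test statistic = 34.851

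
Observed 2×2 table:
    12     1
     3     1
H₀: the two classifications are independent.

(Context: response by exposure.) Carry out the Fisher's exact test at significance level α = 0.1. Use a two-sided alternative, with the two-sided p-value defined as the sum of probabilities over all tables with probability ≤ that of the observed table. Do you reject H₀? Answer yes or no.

Margins: r₁=13, r₂=4, c₁=15, c₂=2, n=17
p_obs = C(13,12)·C(4,3)/C(17,15); sum pmf over tables with pmf ≤ p_obs
p-value (two-sided) = 0.42647
At α=0.1: p ≥ α → fail to reject H₀

reject H₀: no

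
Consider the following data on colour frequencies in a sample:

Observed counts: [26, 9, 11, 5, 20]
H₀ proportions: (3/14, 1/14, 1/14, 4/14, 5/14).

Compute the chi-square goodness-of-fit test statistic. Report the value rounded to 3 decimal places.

test statistic = 30.270

n = 71; E_i = n·p_i = [15.21, 5.07, 5.07, 20.29, 25.36]
χ² = (26−15.21)²/15.21 + (9−5.07)²/5.07 + (11−5.07)²/5.07 + (5−20.29)²/20.29 + (20−25.36)²/25.36 = 30.2700
df = 4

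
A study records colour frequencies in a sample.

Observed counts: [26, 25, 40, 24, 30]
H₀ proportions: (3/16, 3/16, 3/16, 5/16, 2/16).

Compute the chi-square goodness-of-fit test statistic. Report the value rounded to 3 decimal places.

test statistic = 24.070

n = 145; E_i = n·p_i = [27.19, 27.19, 27.19, 45.31, 18.12]
χ² = (26−27.19)²/27.19 + (25−27.19)²/27.19 + (40−27.19)²/27.19 + (24−45.31)²/45.31 + (30−18.12)²/18.12 = 24.0703
df = 4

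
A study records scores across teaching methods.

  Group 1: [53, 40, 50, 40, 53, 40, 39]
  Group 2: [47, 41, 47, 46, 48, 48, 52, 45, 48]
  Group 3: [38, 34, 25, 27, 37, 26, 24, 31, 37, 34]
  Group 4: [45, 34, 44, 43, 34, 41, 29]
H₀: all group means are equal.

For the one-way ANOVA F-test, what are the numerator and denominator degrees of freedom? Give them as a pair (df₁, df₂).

degrees of freedom = [3, 29]

k = 4 groups, N = 33 total
df = (k−1, N−k) = (4−1, 33−4) = (3, 29)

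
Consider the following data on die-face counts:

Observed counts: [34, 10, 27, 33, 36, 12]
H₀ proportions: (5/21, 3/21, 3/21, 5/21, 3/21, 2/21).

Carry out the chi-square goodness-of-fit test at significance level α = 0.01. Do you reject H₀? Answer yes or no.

reject H₀: yes

n = 152; E_i = n·p_i = [36.19, 21.71, 21.71, 36.19, 21.71, 14.48]
χ² = (34−36.19)²/36.19 + (10−21.71)²/21.71 + (27−21.71)²/21.71 + (33−36.19)²/36.19 + (36−21.71)²/21.71 + (12−14.48)²/14.48 = 17.8421
df = 5
p-value (upper-tail) = 0.00315
At α=0.01: p < α → reject H₀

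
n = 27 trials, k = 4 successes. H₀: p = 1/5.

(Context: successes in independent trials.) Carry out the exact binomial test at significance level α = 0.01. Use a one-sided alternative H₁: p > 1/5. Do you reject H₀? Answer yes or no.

Exact binomial: n=27, k=4, p₀=1/5=0.2000
P(X≥4) from Σ C(n,i)·p₀^i·(1−p₀)^(n−i)
p-value (one-sided, H₁ greater) = 0.81772
At α=0.01: p ≥ α → fail to reject H₀

reject H₀: no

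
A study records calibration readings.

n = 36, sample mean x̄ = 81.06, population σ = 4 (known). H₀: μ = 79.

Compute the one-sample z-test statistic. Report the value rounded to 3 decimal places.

test statistic = 3.090

SE = σ/√n = 4/√36 = 0.6667
z = (x̄−μ₀)/SE = (81.06−79)/0.6667 = 3.0900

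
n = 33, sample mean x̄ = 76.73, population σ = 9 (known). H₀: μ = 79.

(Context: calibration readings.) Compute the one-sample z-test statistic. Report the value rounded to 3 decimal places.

test statistic = -1.449

SE = σ/√n = 9/√33 = 1.5667
z = (x̄−μ₀)/SE = (76.73−79)/1.5667 = -1.4489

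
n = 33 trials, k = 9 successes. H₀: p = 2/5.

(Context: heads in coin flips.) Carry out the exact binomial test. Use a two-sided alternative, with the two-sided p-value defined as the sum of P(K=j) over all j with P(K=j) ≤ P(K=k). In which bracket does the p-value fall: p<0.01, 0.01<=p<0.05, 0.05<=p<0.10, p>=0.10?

p-value bracket: p>=0.10

Exact binomial: n=33, k=9, p₀=2/5=0.4000
P(X=j) = C(n,j)·p₀^j·(1−p₀)^(n−j); p = Σ P(X=j) over j with P(X=j) ≤ P(X=9)
p-value (two-sided) = 0.15687
→ bracket: p>=0.10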